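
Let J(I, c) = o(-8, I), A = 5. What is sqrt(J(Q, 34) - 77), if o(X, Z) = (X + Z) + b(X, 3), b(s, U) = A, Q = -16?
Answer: 4*I*sqrt(6) ≈ 9.798*I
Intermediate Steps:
b(s, U) = 5
o(X, Z) = 5 + X + Z (o(X, Z) = (X + Z) + 5 = 5 + X + Z)
J(I, c) = -3 + I (J(I, c) = 5 - 8 + I = -3 + I)
sqrt(J(Q, 34) - 77) = sqrt((-3 - 16) - 77) = sqrt(-19 - 77) = sqrt(-96) = 4*I*sqrt(6)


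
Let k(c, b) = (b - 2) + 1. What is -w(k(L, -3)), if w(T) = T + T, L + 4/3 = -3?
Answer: 8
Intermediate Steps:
L = -13/3 (L = -4/3 - 3 = -13/3 ≈ -4.3333)
k(c, b) = -1 + b (k(c, b) = (-2 + b) + 1 = -1 + b)
w(T) = 2*T
-w(k(L, -3)) = -2*(-1 - 3) = -2*(-4) = -1*(-8) = 8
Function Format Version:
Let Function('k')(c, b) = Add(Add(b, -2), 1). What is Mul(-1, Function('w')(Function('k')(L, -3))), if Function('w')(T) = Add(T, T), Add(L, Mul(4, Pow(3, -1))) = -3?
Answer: 8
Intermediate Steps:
L = Rational(-13, 3) (L = Add(Rational(-4, 3), -3) = Rational(-13, 3) ≈ -4.3333)
Function('k')(c, b) = Add(-1, b) (Function('k')(c, b) = Add(Add(-2, b), 1) = Add(-1, b))
Function('w')(T) = Mul(2, T)
Mul(-1, Function('w')(Function('k')(L, -3))) = Mul(-1, Mul(2, Add(-1, -3))) = Mul(-1, Mul(2, -4)) = Mul(-1, -8) = 8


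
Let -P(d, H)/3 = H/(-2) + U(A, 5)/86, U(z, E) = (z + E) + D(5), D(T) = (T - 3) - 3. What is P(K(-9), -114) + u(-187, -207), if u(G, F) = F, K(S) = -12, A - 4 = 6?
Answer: -16275/43 ≈ -378.49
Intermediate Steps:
A = 10 (A = 4 + 6 = 10)
D(T) = -6 + T (D(T) = (-3 + T) - 3 = -6 + T)
U(z, E) = -1 + E + z (U(z, E) = (z + E) + (-6 + 5) = (E + z) - 1 = -1 + E + z)
P(d, H) = -21/43 + 3*H/2 (P(d, H) = -3*(H/(-2) + (-1 + 5 + 10)/86) = -3*(H*(-½) + 14*(1/86)) = -3*(-H/2 + 7/43) = -3*(7/43 - H/2) = -21/43 + 3*H/2)
P(K(-9), -114) + u(-187, -207) = (-21/43 + (3/2)*(-114)) - 207 = (-21/43 - 171) - 207 = -7374/43 - 207 = -16275/43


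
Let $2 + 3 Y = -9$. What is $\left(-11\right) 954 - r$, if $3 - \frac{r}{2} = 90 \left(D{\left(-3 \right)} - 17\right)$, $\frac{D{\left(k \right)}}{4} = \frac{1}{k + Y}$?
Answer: $-13668$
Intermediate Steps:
$Y = - \frac{11}{3}$ ($Y = - \frac{2}{3} + \frac{1}{3} \left(-9\right) = - \frac{2}{3} - 3 = - \frac{11}{3} \approx -3.6667$)
$D{\left(k \right)} = \frac{4}{- \frac{11}{3} + k}$ ($D{\left(k \right)} = \frac{4}{k - \frac{11}{3}} = \frac{4}{- \frac{11}{3} + k}$)
$r = 3174$ ($r = 6 - 2 \cdot 90 \left(\frac{12}{-11 + 3 \left(-3\right)} - 17\right) = 6 - 2 \cdot 90 \left(\frac{12}{-11 - 9} - 17\right) = 6 - 2 \cdot 90 \left(\frac{12}{-20} - 17\right) = 6 - 2 \cdot 90 \left(12 \left(- \frac{1}{20}\right) - 17\right) = 6 - 2 \cdot 90 \left(- \frac{3}{5} - 17\right) = 6 - 2 \cdot 90 \left(- \frac{88}{5}\right) = 6 - -3168 = 6 + 3168 = 3174$)
$\left(-11\right) 954 - r = \left(-11\right) 954 - 3174 = -10494 - 3174 = -13668$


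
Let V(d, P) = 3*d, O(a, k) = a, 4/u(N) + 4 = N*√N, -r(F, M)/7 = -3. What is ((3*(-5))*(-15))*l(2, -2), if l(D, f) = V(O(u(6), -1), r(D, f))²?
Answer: 8100/(2 - 3*√6)² ≈ 283.16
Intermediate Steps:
r(F, M) = 21 (r(F, M) = -7*(-3) = 21)
u(N) = 4/(-4 + N^(3/2)) (u(N) = 4/(-4 + N*√N) = 4/(-4 + N^(3/2)))
l(D, f) = 144/(-4 + 6*√6)² (l(D, f) = (3*(4/(-4 + 6^(3/2))))² = (3*(4/(-4 + 6*√6)))² = (12/(-4 + 6*√6))² = 144/(-4 + 6*√6)²)
((3*(-5))*(-15))*l(2, -2) = ((3*(-5))*(-15))*(36/(2 - 3*√6)²) = (-15*(-15))*(36/(2 - 3*√6)²) = 225*(36/(2 - 3*√6)²) = 8100/(2 - 3*√6)²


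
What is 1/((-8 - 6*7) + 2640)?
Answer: 1/2590 ≈ 0.00038610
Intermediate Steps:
1/((-8 - 6*7) + 2640) = 1/((-8 - 42) + 2640) = 1/(-50 + 2640) = 1/2590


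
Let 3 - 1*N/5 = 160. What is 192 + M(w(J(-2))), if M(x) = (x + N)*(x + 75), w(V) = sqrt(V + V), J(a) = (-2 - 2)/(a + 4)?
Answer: -58687 - 1420*I ≈ -58687.0 - 1420.0*I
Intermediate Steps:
N = -785 (N = 15 - 5*160 = 15 - 800 = -785)
J(a) = -4/(4 + a)
w(V) = sqrt(2)*sqrt(V) (w(V) = sqrt(2*V) = sqrt(2)*sqrt(V))
M(x) = (-785 + x)*(75 + x) (M(x) = (x - 785)*(x + 75) = (-785 + x)*(75 + x))
192 + M(w(J(-2))) = 192 + (-58875 + (sqrt(2)*sqrt(-4/(4 - 2)))**2 - 710*sqrt(2)*sqrt(-4/(4 - 2))) = 192 + (-58875 + (sqrt(2)*sqrt(-4/2))**2 - 710*sqrt(2)*sqrt(-4/2)) = 192 + (-58875 + (sqrt(2)*sqrt(-4*1/2))**2 - 710*sqrt(2)*sqrt(-4*1/2)) = 192 + (-58875 + (sqrt(2)*sqrt(-2))**2 - 710*sqrt(2)*sqrt(-2)) = 192 + (-58875 + (sqrt(2)*(I*sqrt(2)))**2 - 710*sqrt(2)*I*sqrt(2)) = 192 + (-58875 + (2*I)**2 - 1420*I) = 192 + (-58875 - 4 - 1420*I) = 192 + (-58879 - 1420*I) = -58687 - 1420*I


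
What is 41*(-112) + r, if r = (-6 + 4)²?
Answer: -4588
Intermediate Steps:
r = 4 (r = (-2)² = 4)
41*(-112) + r = 41*(-112) + 4 = -4592 + 4 = -4588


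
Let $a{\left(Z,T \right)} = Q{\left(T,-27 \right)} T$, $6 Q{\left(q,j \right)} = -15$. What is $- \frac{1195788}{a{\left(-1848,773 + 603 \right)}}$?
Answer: $\frac{298947}{860} \approx 347.61$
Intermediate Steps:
$Q{\left(q,j \right)} = - \frac{5}{2}$ ($Q{\left(q,j \right)} = \frac{1}{6} \left(-15\right) = - \frac{5}{2}$)
$a{\left(Z,T \right)} = - \frac{5 T}{2}$
$- \frac{1195788}{a{\left(-1848,773 + 603 \right)}} = - \frac{1195788}{\left(- \frac{5}{2}\right) \left(773 + 603\right)} = - \frac{1195788}{\left(- \frac{5}{2}\right) 1376} = - \frac{1195788}{-3440} = \left(-1195788\right) \left(- \frac{1}{3440}\right) = \frac{298947}{860}$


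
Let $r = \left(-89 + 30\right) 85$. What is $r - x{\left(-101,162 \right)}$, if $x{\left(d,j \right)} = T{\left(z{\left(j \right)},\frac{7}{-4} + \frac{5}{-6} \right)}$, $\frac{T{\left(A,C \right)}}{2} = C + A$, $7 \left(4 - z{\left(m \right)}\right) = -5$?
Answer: $- \frac{210809}{42} \approx -5019.3$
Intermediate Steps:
$r = -5015$ ($r = \left(-59\right) 85 = -5015$)
$z{\left(m \right)} = \frac{33}{7}$ ($z{\left(m \right)} = 4 - - \frac{5}{7} = 4 + \frac{5}{7} = \frac{33}{7}$)
$T{\left(A,C \right)} = 2 A + 2 C$ ($T{\left(A,C \right)} = 2 \left(C + A\right) = 2 \left(A + C\right) = 2 A + 2 C$)
$x{\left(d,j \right)} = \frac{179}{42}$ ($x{\left(d,j \right)} = 2 \cdot \frac{33}{7} + 2 \left(\frac{7}{-4} + \frac{5}{-6}\right) = \frac{66}{7} + 2 \left(7 \left(- \frac{1}{4}\right) + 5 \left(- \frac{1}{6}\right)\right) = \frac{66}{7} + 2 \left(- \frac{7}{4} - \frac{5}{6}\right) = \frac{66}{7} + 2 \left(- \frac{31}{12}\right) = \frac{66}{7} - \frac{31}{6} = \frac{179}{42}$)
$r - x{\left(-101,162 \right)} = -5015 - \frac{179}{42} = - \frac{210809}{42}$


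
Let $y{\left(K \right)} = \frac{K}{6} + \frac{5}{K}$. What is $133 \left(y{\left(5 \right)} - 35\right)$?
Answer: $- \frac{26467}{6} \approx -4411.2$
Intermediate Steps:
$y{\left(K \right)} = \frac{5}{K} + \frac{K}{6}$ ($y{\left(K \right)} = K \frac{1}{6} + \frac{5}{K} = \frac{K}{6} + \frac{5}{K} = \frac{5}{K} + \frac{K}{6}$)
$133 \left(y{\left(5 \right)} - 35\right) = 133 \left(\left(\frac{5}{5} + \frac{1}{6} \cdot 5\right) - 35\right) = 133 \left(\left(5 \cdot \frac{1}{5} + \frac{5}{6}\right) - 35\right) = 133 \left(\left(1 + \frac{5}{6}\right) - 35\right) = 133 \left(\frac{11}{6} - 35\right) = 133 \left(- \frac{199}{6}\right) = - \frac{26467}{6}$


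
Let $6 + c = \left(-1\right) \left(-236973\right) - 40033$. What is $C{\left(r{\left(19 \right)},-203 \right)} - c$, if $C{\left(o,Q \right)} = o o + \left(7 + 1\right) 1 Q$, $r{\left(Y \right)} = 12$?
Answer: $-198414$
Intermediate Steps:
$C{\left(o,Q \right)} = o^{2} + 8 Q$ ($C{\left(o,Q \right)} = o^{2} + 8 \cdot 1 Q = o^{2} + 8 Q$)
$c = 196934$ ($c = -6 - -196940 = -6 + \left(236973 - 40033\right) = -6 + 196940 = 196934$)
$C{\left(r{\left(19 \right)},-203 \right)} - c = \left(12^{2} + 8 \left(-203\right)\right) - 196934 = \left(144 - 1624\right) - 196934 = -1480 - 196934 = -198414$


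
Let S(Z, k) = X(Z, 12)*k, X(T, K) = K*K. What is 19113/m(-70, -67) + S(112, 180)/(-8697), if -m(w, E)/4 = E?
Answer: 53093067/776932 ≈ 68.337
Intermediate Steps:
m(w, E) = -4*E
X(T, K) = K**2
S(Z, k) = 144*k (S(Z, k) = 12**2*k = 144*k)
19113/m(-70, -67) + S(112, 180)/(-8697) = 19113/((-4*(-67))) + (144*180)/(-8697) = 19113/268 + 25920*(-1/8697) = 19113*(1/268) - 8640/2899 = 19113/268 - 8640/2899 = 53093067/776932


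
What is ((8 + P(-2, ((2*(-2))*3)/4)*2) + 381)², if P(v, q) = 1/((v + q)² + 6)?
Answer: 145467721/961 ≈ 1.5137e+5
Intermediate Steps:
P(v, q) = 1/(6 + (q + v)²) (P(v, q) = 1/((q + v)² + 6) = 1/(6 + (q + v)²))
((8 + P(-2, ((2*(-2))*3)/4)*2) + 381)² = ((8 + 2/(6 + (((2*(-2))*3)/4 - 2)²)) + 381)² = ((8 + 2/(6 + (-4*3*(¼) - 2)²)) + 381)² = ((8 + 2/(6 + (-12*¼ - 2)²)) + 381)² = ((8 + 2/(6 + (-3 - 2)²)) + 381)² = ((8 + 2/(6 + (-5)²)) + 381)² = ((8 + 2/(6 + 25)) + 381)² = ((8 + 2/31) + 381)² = (250/31 + 381)² = (12061/31)² = 145467721/961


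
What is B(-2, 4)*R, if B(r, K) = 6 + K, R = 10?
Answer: 100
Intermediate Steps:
B(-2, 4)*R = (6 + 4)*10 = 10*10 = 100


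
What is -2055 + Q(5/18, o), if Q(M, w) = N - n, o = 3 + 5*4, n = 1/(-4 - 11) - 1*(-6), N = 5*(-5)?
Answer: -31289/15 ≈ -2085.9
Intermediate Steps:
N = -25
n = 89/15 (n = 1/(-15) + 6 = -1/15 + 6 = 89/15 ≈ 5.9333)
o = 23 (o = 3 + 20 = 23)
Q(M, w) = -464/15 (Q(M, w) = -25 - 1*89/15 = -25 - 89/15 = -464/15)
-2055 + Q(5/18, o) = -2055 - 464/15 = -31289/15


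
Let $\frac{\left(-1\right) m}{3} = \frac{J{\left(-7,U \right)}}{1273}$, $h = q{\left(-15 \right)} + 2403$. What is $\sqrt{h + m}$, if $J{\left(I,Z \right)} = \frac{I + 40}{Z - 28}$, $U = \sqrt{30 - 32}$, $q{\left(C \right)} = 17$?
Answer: $\sqrt{2420 + \frac{99}{1273 \left(28 - i \sqrt{2}\right)}} \approx 49.194 + 1.0 \cdot 10^{-6} i$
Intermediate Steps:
$U = i \sqrt{2}$ ($U = \sqrt{-2} = i \sqrt{2} \approx 1.4142 i$)
$J{\left(I,Z \right)} = \frac{40 + I}{-28 + Z}$
$h = 2420$ ($h = 17 + 2403 = 2420$)
$m = - \frac{99}{1273 \left(-28 + i \sqrt{2}\right)}$ ($m = - 3 \frac{\frac{1}{-28 + i \sqrt{2}} \left(40 - 7\right)}{1273} = - 3 \frac{1}{-28 + i \sqrt{2}} \cdot 33 \cdot \frac{1}{1273} = - 3 \frac{33}{-28 + i \sqrt{2}} \cdot \frac{1}{1273} = - 3 \frac{33}{1273 \left(-28 + i \sqrt{2}\right)} = - \frac{99}{1273 \left(-28 + i \sqrt{2}\right)} \approx 0.0027704 + 0.00013993 i$)
$\sqrt{h + m} = \sqrt{2420 + \left(\frac{462}{166763} + \frac{33 i \sqrt{2}}{333526}\right)} = \sqrt{\frac{403566922}{166763} + \frac{33 i \sqrt{2}}{333526}}$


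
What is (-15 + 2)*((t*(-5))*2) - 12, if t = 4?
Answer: 508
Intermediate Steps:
(-15 + 2)*((t*(-5))*2) - 12 = (-15 + 2)*((4*(-5))*2) - 12 = -(-260)*2 - 12 = -13*(-40) - 12 = 520 - 12 = 508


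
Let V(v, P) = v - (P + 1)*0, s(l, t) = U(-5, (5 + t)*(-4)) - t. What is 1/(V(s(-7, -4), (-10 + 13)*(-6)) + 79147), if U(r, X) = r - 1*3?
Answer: 1/79143 ≈ 1.2635e-5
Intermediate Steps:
U(r, X) = -3 + r (U(r, X) = r - 3 = -3 + r)
s(l, t) = -8 - t (s(l, t) = (-3 - 5) - t = -8 - t)
V(v, P) = v (V(v, P) = v - (1 + P)*0 = v - 1*0 = v + 0 = v)
1/(V(s(-7, -4), (-10 + 13)*(-6)) + 79147) = 1/((-8 - 1*(-4)) + 79147) = 1/((-8 + 4) + 79147) = 1/(-4 + 79147) = 1/79143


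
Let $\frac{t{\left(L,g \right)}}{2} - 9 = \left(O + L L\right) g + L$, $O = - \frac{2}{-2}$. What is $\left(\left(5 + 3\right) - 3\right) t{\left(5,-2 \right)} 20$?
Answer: $-7600$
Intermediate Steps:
$O = 1$ ($O = \left(-2\right) \left(- \frac{1}{2}\right) = 1$)
$t{\left(L,g \right)} = 18 + 2 L + 2 g \left(1 + L^{2}\right)$ ($t{\left(L,g \right)} = 18 + 2 \left(\left(1 + L L\right) g + L\right) = 18 + 2 \left(\left(1 + L^{2}\right) g + L\right) = 18 + 2 \left(g \left(1 + L^{2}\right) + L\right) = 18 + 2 \left(L + g \left(1 + L^{2}\right)\right) = 18 + \left(2 L + 2 g \left(1 + L^{2}\right)\right) = 18 + 2 L + 2 g \left(1 + L^{2}\right)$)
$\left(\left(5 + 3\right) - 3\right) t{\left(5,-2 \right)} 20 = \left(\left(5 + 3\right) - 3\right) \left(18 + 2 \cdot 5 + 2 \left(-2\right) + 2 \left(-2\right) 5^{2}\right) 20 = \left(8 - 3\right) \left(18 + 10 - 4 + 2 \left(-2\right) 25\right) 20 = 5 \left(18 + 10 - 4 - 100\right) 20 = 5 \left(-76\right) 20 = \left(-380\right) 20 = -7600$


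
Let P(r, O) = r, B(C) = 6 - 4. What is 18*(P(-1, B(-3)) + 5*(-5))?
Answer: -468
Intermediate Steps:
B(C) = 2
18*(P(-1, B(-3)) + 5*(-5)) = 18*(-1 + 5*(-5)) = 18*(-1 - 25) = 18*(-26) = -468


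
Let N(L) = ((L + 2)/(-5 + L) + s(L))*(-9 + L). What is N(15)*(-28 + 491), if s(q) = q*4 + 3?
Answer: 898683/5 ≈ 1.7974e+5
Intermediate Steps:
s(q) = 3 + 4*q (s(q) = 4*q + 3 = 3 + 4*q)
N(L) = (-9 + L)*(3 + 4*L + (2 + L)/(-5 + L)) (N(L) = ((L + 2)/(-5 + L) + (3 + 4*L))*(-9 + L) = ((2 + L)/(-5 + L) + (3 + 4*L))*(-9 + L) = (3 + 4*L + (2 + L)/(-5 + L))*(-9 + L) = (-9 + L)*(3 + 4*L + (2 + L)/(-5 + L)))
N(15)*(-28 + 491) = ((117 - 52*15**2 + 4*15**3 + 131*15)/(-5 + 15))*(-28 + 491) = ((117 - 52*225 + 4*3375 + 1965)/10)*463 = ((117 - 11700 + 13500 + 1965)/10)*463 = ((1/10)*3882)*463 = (1941/5)*463 = 898683/5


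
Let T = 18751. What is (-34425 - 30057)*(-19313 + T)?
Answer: 36238884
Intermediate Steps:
(-34425 - 30057)*(-19313 + T) = (-34425 - 30057)*(-19313 + 18751) = -64482*(-562) = 36238884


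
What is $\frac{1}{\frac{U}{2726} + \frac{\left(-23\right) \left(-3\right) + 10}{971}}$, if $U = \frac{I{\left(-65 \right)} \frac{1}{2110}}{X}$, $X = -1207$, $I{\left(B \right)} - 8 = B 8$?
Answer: $\frac{1685290666105}{137114400933} \approx 12.291$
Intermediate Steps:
$I{\left(B \right)} = 8 + 8 B$ ($I{\left(B \right)} = 8 + B 8 = 8 + 8 B$)
$U = \frac{256}{1273385}$ ($U = \frac{\left(8 + 8 \left(-65\right)\right) \frac{1}{2110}}{-1207} = \left(8 - 520\right) \frac{1}{2110} \left(- \frac{1}{1207}\right) = \left(-512\right) \frac{1}{2110} \left(- \frac{1}{1207}\right) = \left(- \frac{256}{1055}\right) \left(- \frac{1}{1207}\right) = \frac{256}{1273385} \approx 0.00020104$)
$\frac{1}{\frac{U}{2726} + \frac{\left(-23\right) \left(-3\right) + 10}{971}} = \frac{1}{\frac{256}{1273385 \cdot 2726} + \frac{\left(-23\right) \left(-3\right) + 10}{971}} = \frac{1}{\frac{256}{1273385} \cdot \frac{1}{2726} + \left(69 + 10\right) \frac{1}{971}} = \frac{1}{\frac{128}{1735623755} + 79 \cdot \frac{1}{971}} = \frac{1}{\frac{128}{1735623755} + \frac{79}{971}} = \frac{1}{\frac{137114400933}{1685290666105}} = \frac{1685290666105}{137114400933}$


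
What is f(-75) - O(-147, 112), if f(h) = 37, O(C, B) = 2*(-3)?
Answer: 43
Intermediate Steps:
O(C, B) = -6
f(-75) - O(-147, 112) = 37 - 1*(-6) = 37 + 6 = 43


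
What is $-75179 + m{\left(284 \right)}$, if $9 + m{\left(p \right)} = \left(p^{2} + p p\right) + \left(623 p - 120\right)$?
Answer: $262936$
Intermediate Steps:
$m{\left(p \right)} = -129 + 2 p^{2} + 623 p$ ($m{\left(p \right)} = -9 + \left(\left(p^{2} + p p\right) + \left(623 p - 120\right)\right) = -9 + \left(\left(p^{2} + p^{2}\right) + \left(-120 + 623 p\right)\right) = -9 + \left(2 p^{2} + \left(-120 + 623 p\right)\right) = -9 + \left(-120 + 2 p^{2} + 623 p\right) = -129 + 2 p^{2} + 623 p$)
$-75179 + m{\left(284 \right)} = -75179 + \left(-129 + 2 \cdot 284^{2} + 623 \cdot 284\right) = -75179 + \left(-129 + 2 \cdot 80656 + 176932\right) = -75179 + \left(-129 + 161312 + 176932\right) = -75179 + 338115 = 262936$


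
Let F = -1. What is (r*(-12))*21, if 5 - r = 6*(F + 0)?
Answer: -2772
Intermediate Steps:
r = 11 (r = 5 - 6*(-1 + 0) = 5 - 6*(-1) = 5 - 1*(-6) = 5 + 6 = 11)
(r*(-12))*21 = (11*(-12))*21 = -132*21 = -2772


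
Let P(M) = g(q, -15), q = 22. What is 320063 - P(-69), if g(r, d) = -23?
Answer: 320086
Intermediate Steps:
P(M) = -23
320063 - P(-69) = 320063 - 1*(-23) = 320063 + 23 = 320086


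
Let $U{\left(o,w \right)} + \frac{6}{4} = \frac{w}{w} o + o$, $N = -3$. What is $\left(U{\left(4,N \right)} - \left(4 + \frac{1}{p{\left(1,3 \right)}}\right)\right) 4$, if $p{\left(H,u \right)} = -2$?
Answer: $12$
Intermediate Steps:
$U{\left(o,w \right)} = - \frac{3}{2} + 2 o$ ($U{\left(o,w \right)} = - \frac{3}{2} + \left(\frac{w}{w} o + o\right) = - \frac{3}{2} + \left(1 o + o\right) = - \frac{3}{2} + \left(o + o\right) = - \frac{3}{2} + 2 o$)
$\left(U{\left(4,N \right)} - \left(4 + \frac{1}{p{\left(1,3 \right)}}\right)\right) 4 = \left(\left(- \frac{3}{2} + 2 \cdot 4\right) - \frac{7}{2}\right) 4 = \left(\left(- \frac{3}{2} + 8\right) - \frac{7}{2}\right) 4 = \left(\frac{13}{2} + \left(-4 + \frac{1}{2}\right)\right) 4 = \left(\frac{13}{2} - \frac{7}{2}\right) 4 = 3 \cdot 4 = 12$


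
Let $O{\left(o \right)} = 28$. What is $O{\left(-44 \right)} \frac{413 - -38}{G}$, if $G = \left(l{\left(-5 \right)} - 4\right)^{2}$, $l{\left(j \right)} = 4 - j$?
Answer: $\frac{12628}{25} \approx 505.12$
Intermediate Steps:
$G = 25$ ($G = \left(\left(4 - -5\right) - 4\right)^{2} = \left(\left(4 + 5\right) - 4\right)^{2} = \left(9 - 4\right)^{2} = 5^{2} = 25$)
$O{\left(-44 \right)} \frac{413 - -38}{G} = 28 \frac{413 - -38}{25} = 28 \left(413 + 38\right) \frac{1}{25} = 28 \cdot 451 \cdot \frac{1}{25} = 28 \cdot \frac{451}{25} = \frac{12628}{25}$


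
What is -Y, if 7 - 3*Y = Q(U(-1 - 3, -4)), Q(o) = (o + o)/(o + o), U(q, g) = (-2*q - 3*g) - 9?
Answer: -2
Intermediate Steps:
U(q, g) = -9 - 3*g - 2*q (U(q, g) = (-3*g - 2*q) - 9 = -9 - 3*g - 2*q)
Q(o) = 1 (Q(o) = (2*o)/((2*o)) = (2*o)*(1/(2*o)) = 1)
Y = 2 (Y = 7/3 - 1/3*1 = 7/3 - 1/3 = 2)
-Y = -1*2 = -2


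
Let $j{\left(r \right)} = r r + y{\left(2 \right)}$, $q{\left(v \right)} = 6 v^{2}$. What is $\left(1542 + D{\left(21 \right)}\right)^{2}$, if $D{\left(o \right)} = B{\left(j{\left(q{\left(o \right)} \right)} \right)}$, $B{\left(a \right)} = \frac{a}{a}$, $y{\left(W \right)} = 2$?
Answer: $2380849$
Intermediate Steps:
$j{\left(r \right)} = 2 + r^{2}$ ($j{\left(r \right)} = r r + 2 = r^{2} + 2 = 2 + r^{2}$)
$B{\left(a \right)} = 1$
$D{\left(o \right)} = 1$
$\left(1542 + D{\left(21 \right)}\right)^{2} = \left(1542 + 1\right)^{2} = 1543^{2} = 2380849$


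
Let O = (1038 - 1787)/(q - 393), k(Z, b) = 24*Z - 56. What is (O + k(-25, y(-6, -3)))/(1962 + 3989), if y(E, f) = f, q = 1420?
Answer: -674461/6111677 ≈ -0.11036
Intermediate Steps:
k(Z, b) = -56 + 24*Z
O = -749/1027 (O = (1038 - 1787)/(1420 - 393) = -749/1027 ≈ -0.72931)
(O + k(-25, y(-6, -3)))/(1962 + 3989) = (-749/1027 + (-56 + 24*(-25)))/(1962 + 3989) = (-749/1027 + (-56 - 600))/5951 = (-749/1027 - 656)*(1/5951) = -674461/1027*1/5951 = -674461/6111677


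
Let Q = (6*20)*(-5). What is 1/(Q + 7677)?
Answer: 1/7077 ≈ 0.00014130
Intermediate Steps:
Q = -600 (Q = 120*(-5) = -600)
1/(Q + 7677) = 1/(-600 + 7677) = 1/7077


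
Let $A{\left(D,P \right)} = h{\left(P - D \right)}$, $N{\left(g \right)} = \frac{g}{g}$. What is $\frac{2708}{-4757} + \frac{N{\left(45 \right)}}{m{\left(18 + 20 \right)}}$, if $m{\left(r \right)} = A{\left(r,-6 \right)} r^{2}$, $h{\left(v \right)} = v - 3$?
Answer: $- \frac{183791301}{322848076} \approx -0.56928$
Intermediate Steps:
$N{\left(g \right)} = 1$
$h{\left(v \right)} = -3 + v$ ($h{\left(v \right)} = v - 3 = -3 + v$)
$A{\left(D,P \right)} = -3 + P - D$ ($A{\left(D,P \right)} = -3 - \left(D - P\right) = -3 + P - D$)
$m{\left(r \right)} = r^{2} \left(-9 - r\right)$ ($m{\left(r \right)} = \left(-3 - 6 - r\right) r^{2} = \left(-9 - r\right) r^{2} = r^{2} \left(-9 - r\right)$)
$\frac{2708}{-4757} + \frac{N{\left(45 \right)}}{m{\left(18 + 20 \right)}} = \frac{2708}{-4757} + 1 \frac{1}{\left(18 + 20\right)^{2} \left(-9 - \left(18 + 20\right)\right)} = 2708 \left(- \frac{1}{4757}\right) + 1 \frac{1}{38^{2} \left(-9 - 38\right)} = - \frac{2708}{4757} + 1 \frac{1}{1444 \left(-9 - 38\right)} = - \frac{2708}{4757} + 1 \frac{1}{1444 \left(-47\right)} = - \frac{2708}{4757} + 1 \frac{1}{-67868} = - \frac{2708}{4757} + 1 \left(- \frac{1}{67868}\right) = - \frac{2708}{4757} - \frac{1}{67868} = - \frac{183791301}{322848076}$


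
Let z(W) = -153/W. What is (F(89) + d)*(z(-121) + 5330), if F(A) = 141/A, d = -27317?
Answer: -1568243218976/10769 ≈ -1.4563e+8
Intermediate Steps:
(F(89) + d)*(z(-121) + 5330) = (141/89 - 27317)*(-153/(-121) + 5330) = (141*(1/89) - 27317)*(-153*(-1/121) + 5330) = (141/89 - 27317)*(153/121 + 5330) = -2431072/89*645083/121 = -1568243218976/10769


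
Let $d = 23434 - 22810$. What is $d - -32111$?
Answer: $32735$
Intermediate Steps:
$d = 624$
$d - -32111 = 624 - -32111 = 624 + 32111 = 32735$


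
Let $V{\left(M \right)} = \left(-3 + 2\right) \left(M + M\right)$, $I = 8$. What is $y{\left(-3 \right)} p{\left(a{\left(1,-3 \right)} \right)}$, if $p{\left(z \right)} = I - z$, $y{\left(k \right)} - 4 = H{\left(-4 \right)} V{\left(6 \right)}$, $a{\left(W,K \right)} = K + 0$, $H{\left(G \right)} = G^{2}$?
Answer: $-2068$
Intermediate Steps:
$a{\left(W,K \right)} = K$
$V{\left(M \right)} = - 2 M$
$y{\left(k \right)} = -188$ ($y{\left(k \right)} = 4 + \left(-4\right)^{2} \left(\left(-2\right) 6\right) = 4 + 16 \left(-12\right) = 4 - 192 = -188$)
$p{\left(z \right)} = 8 - z$
$y{\left(-3 \right)} p{\left(a{\left(1,-3 \right)} \right)} = - 188 \left(8 - -3\right) = - 188 \left(8 + 3\right) = \left(-188\right) 11 = -2068$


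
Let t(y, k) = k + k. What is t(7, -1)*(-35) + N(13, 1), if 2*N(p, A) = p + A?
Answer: 77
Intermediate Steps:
N(p, A) = A/2 + p/2 (N(p, A) = (p + A)/2 = (A + p)/2 = A/2 + p/2)
t(y, k) = 2*k
t(7, -1)*(-35) + N(13, 1) = (2*(-1))*(-35) + ((½)*1 + (½)*13) = -2*(-35) + (½ + 13/2) = 70 + 7 = 77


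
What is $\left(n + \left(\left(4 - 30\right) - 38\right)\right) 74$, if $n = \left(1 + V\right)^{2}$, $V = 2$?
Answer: $-4070$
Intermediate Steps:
$n = 9$ ($n = \left(1 + 2\right)^{2} = 3^{2} = 9$)
$\left(n + \left(\left(4 - 30\right) - 38\right)\right) 74 = \left(9 + \left(\left(4 - 30\right) - 38\right)\right) 74 = \left(9 - 64\right) 74 = \left(-55\right) 74 = -4070$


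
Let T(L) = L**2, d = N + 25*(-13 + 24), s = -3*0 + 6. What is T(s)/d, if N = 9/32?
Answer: 1152/8809 ≈ 0.13078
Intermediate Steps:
N = 9/32 (N = 9*(1/32) = 9/32 ≈ 0.28125)
s = 6 (s = 0 + 6 = 6)
d = 8809/32 (d = 9/32 + 25*(-13 + 24) = 9/32 + 25*11 = 9/32 + 275 = 8809/32 ≈ 275.28)
T(s)/d = 6**2/(8809/32) = 36*(32/8809) = 1152/8809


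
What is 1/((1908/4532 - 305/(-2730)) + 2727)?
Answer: 618618/1687300841 ≈ 0.00036663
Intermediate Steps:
1/((1908/4532 - 305/(-2730)) + 2727) = 1/((1908*(1/4532) - 305*(-1/2730)) + 2727) = 1/((477/1133 + 61/546) + 2727) = 1/(329555/618618 + 2727) = 1/(1687300841/618618) = 618618/1687300841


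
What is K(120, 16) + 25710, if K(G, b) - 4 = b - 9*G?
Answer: 24650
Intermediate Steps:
K(G, b) = 4 + b - 9*G (K(G, b) = 4 + (b - 9*G) = 4 + b - 9*G)
K(120, 16) + 25710 = (4 + 16 - 9*120) + 25710 = (4 + 16 - 1080) + 25710 = -1060 + 25710 = 24650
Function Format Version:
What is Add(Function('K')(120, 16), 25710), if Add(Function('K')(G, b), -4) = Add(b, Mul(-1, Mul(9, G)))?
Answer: 24650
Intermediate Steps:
Function('K')(G, b) = Add(4, b, Mul(-9, G)) (Function('K')(G, b) = Add(4, Add(b, Mul(-1, Mul(9, G)))) = Add(4, Add(b, Mul(-9, G))) = Add(4, b, Mul(-9, G)))
Add(Function('K')(120, 16), 25710) = Add(Add(4, 16, Mul(-9, 120)), 25710) = Add(Add(4, 16, -1080), 25710) = Add(-1060, 25710) = 24650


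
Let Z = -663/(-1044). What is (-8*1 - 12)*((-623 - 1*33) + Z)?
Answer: 1140335/87 ≈ 13107.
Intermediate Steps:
Z = 221/348 (Z = -663*(-1/1044) = 221/348 ≈ 0.63506)
(-8*1 - 12)*((-623 - 1*33) + Z) = (-8*1 - 12)*((-623 - 1*33) + 221/348) = (-8 - 12)*((-623 - 33) + 221/348) = -20*(-656 + 221/348) = -20*(-228067/348) = 1140335/87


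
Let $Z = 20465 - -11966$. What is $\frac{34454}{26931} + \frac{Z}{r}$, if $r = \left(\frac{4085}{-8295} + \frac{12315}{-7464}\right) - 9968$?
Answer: $- \frac{2187161367615574}{1108282823652657} \approx -1.9735$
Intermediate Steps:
$Z = 32431$ ($Z = 20465 + 11966 = 32431$)
$r = - \frac{41152679947}{4127592}$ ($r = \left(4085 \left(- \frac{1}{8295}\right) + 12315 \left(- \frac{1}{7464}\right)\right) - 9968 = \left(- \frac{817}{1659} - \frac{4105}{2488}\right) - 9968 = - \frac{8842891}{4127592} - 9968 = - \frac{41152679947}{4127592} \approx -9970.1$)
$\frac{34454}{26931} + \frac{Z}{r} = \frac{34454}{26931} + \frac{32431}{- \frac{41152679947}{4127592}} = 34454 \cdot \frac{1}{26931} + 32431 \left(- \frac{4127592}{41152679947}\right) = \frac{34454}{26931} - \frac{133861936152}{41152679947} = - \frac{2187161367615574}{1108282823652657}$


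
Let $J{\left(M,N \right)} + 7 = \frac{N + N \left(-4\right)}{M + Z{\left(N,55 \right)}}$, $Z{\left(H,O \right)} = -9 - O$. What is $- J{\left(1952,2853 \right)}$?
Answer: $\frac{21775}{1888} \approx 11.533$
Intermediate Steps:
$J{\left(M,N \right)} = -7 - \frac{3 N}{-64 + M}$ ($J{\left(M,N \right)} = -7 + \frac{N + N \left(-4\right)}{M - 64} = -7 + \frac{N - 4 N}{M - 64} = -7 + \frac{\left(-3\right) N}{M - 64} = -7 + \frac{\left(-3\right) N}{-64 + M} = -7 - \frac{3 N}{-64 + M}$)
$- J{\left(1952,2853 \right)} = - \frac{448 - 13664 - 8559}{-64 + 1952} = - \frac{448 - 13664 - 8559}{1888} = - \frac{-21775}{1888} = \left(-1\right) \left(- \frac{21775}{1888}\right) = \frac{21775}{1888}$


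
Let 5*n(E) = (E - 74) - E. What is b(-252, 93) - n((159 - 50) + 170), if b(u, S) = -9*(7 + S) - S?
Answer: -4891/5 ≈ -978.20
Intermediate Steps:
n(E) = -74/5 (n(E) = ((E - 74) - E)/5 = ((-74 + E) - E)/5 = (⅕)*(-74) = -74/5)
b(u, S) = -63 - 10*S (b(u, S) = (-63 - 9*S) - S = -63 - 10*S)
b(-252, 93) - n((159 - 50) + 170) = (-63 - 10*93) - 1*(-74/5) = (-63 - 930) + 74/5 = -993 + 74/5 = -4891/5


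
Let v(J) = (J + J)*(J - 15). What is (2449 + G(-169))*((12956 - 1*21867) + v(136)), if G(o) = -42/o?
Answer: 9934565923/169 ≈ 5.8784e+7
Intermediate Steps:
v(J) = 2*J*(-15 + J) (v(J) = (2*J)*(-15 + J) = 2*J*(-15 + J))
(2449 + G(-169))*((12956 - 1*21867) + v(136)) = (2449 - 42/(-169))*((12956 - 1*21867) + 2*136*(-15 + 136)) = (2449 - 42*(-1/169))*((12956 - 21867) + 2*136*121) = (2449 + 42/169)*(-8911 + 32912) = (413923/169)*24001 = 9934565923/169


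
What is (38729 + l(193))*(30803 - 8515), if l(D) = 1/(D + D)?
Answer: 166596057880/193 ≈ 8.6319e+8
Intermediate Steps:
l(D) = 1/(2*D)
(38729 + l(193))*(30803 - 8515) = (38729 + (1/2)/193)*(30803 - 8515) = (38729 + (1/2)*(1/193))*22288 = (38729 + 1/386)*22288 = (14949395/386)*22288 = 166596057880/193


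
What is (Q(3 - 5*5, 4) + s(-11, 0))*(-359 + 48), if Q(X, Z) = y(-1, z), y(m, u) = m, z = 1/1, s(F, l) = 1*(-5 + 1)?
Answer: 1555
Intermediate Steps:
s(F, l) = -4 (s(F, l) = 1*(-4) = -4)
z = 1
Q(X, Z) = -1
(Q(3 - 5*5, 4) + s(-11, 0))*(-359 + 48) = (-1 - 4)*(-359 + 48) = -5*(-311) = 1555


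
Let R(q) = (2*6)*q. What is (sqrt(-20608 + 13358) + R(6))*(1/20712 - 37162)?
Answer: -2309098029/863 - 3848496715*I*sqrt(290)/20712 ≈ -2.6757e+6 - 3.1642e+6*I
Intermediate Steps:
R(q) = 12*q
(sqrt(-20608 + 13358) + R(6))*(1/20712 - 37162) = (sqrt(-20608 + 13358) + 12*6)*(1/20712 - 37162) = (sqrt(-7250) + 72)*(1/20712 - 37162) = (5*I*sqrt(290) + 72)*(-769699343/20712) = (72 + 5*I*sqrt(290))*(-769699343/20712) = -2309098029/863 - 3848496715*I*sqrt(290)/20712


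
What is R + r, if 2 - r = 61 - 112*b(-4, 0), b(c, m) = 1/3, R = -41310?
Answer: -123995/3 ≈ -41332.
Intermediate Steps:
b(c, m) = 1/3
r = -65/3 (r = 2 - (61 - 112*1/3) = 2 - (61 - 112/3) = 2 - 1*71/3 = 2 - 71/3 = -65/3 ≈ -21.667)
R + r = -41310 - 65/3 = -123995/3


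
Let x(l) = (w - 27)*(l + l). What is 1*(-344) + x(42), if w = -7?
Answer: -3200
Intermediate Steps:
x(l) = -68*l (x(l) = (-7 - 27)*(l + l) = -68*l)
1*(-344) + x(42) = 1*(-344) - 68*42 = -344 - 2856 = -3200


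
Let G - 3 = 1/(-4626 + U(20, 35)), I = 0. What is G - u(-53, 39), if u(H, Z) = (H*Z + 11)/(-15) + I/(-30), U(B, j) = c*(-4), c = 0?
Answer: -3100967/23130 ≈ -134.07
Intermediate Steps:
U(B, j) = 0 (U(B, j) = 0*(-4) = 0)
G = 13877/4626 (G = 3 + 1/(-4626 + 0) = 3 + 1/(-4626) = 3 - 1/4626 = 13877/4626 ≈ 2.9998)
u(H, Z) = -11/15 - H*Z/15 (u(H, Z) = (H*Z + 11)/(-15) + 0/(-30) = (11 + H*Z)*(-1/15) + 0*(-1/30) = (-11/15 - H*Z/15) + 0 = -11/15 - H*Z/15)
G - u(-53, 39) = 13877/4626 - (-11/15 - 1/15*(-53)*39) = 13877/4626 - (-11/15 + 689/5) = 13877/4626 - 1*2056/15 = 13877/4626 - 2056/15 = -3100967/23130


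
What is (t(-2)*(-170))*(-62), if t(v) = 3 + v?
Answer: 10540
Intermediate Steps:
(t(-2)*(-170))*(-62) = ((3 - 2)*(-170))*(-62) = (1*(-170))*(-62) = -170*(-62) = 10540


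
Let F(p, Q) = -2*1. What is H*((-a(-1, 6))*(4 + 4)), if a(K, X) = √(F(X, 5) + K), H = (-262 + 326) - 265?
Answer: 1608*I*√3 ≈ 2785.1*I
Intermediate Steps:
F(p, Q) = -2
H = -201 (H = 64 - 265 = -201)
a(K, X) = √(-2 + K)
H*((-a(-1, 6))*(4 + 4)) = -201*(-√(-2 - 1))*(4 + 4) = -201*(-√(-3))*8 = -201*(-I*√3)*8 = -(-1608)*I*√3 = 1608*I*√3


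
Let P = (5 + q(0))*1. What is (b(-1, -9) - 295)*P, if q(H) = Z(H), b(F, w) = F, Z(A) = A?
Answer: -1480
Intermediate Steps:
q(H) = H
P = 5 (P = (5 + 0)*1 = 5*1 = 5)
(b(-1, -9) - 295)*P = (-1 - 295)*5 = -296*5 = -1480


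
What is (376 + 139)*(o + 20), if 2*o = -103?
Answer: -32445/2 ≈ -16223.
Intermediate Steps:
o = -103/2 (o = (½)*(-103) = -103/2 ≈ -51.500)
(376 + 139)*(o + 20) = (376 + 139)*(-103/2 + 20) = 515*(-63/2) = -32445/2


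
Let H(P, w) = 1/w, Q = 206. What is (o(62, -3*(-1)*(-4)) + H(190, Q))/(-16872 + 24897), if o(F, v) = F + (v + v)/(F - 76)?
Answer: 91883/11572050 ≈ 0.0079401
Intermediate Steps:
o(F, v) = F + 2*v/(-76 + F) (o(F, v) = F + (2*v)/(-76 + F) = F + 2*v/(-76 + F))
(o(62, -3*(-1)*(-4)) + H(190, Q))/(-16872 + 24897) = ((62² - 76*62 + 2*(-3*(-1)*(-4)))/(-76 + 62) + 1/206)/(-16872 + 24897) = ((3844 - 4712 + 2*(3*(-4)))/(-14) + 1/206)/8025 = (-(3844 - 4712 + 2*(-12))/14 + 1/206)*(1/8025) = (-(3844 - 4712 - 24)/14 + 1/206)*(1/8025) = (-1/14*(-892) + 1/206)*(1/8025) = (446/7 + 1/206)*(1/8025) = (91883/1442)*(1/8025) = 91883/11572050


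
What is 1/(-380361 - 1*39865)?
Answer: -1/420226 ≈ -2.3797e-6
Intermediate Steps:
1/(-380361 - 1*39865) = 1/(-380361 - 39865) = 1/(-420226) = -1/420226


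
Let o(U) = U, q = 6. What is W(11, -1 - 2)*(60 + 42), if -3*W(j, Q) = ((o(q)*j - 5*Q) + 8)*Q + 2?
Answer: 9010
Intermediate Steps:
W(j, Q) = -⅔ - Q*(8 - 5*Q + 6*j)/3 (W(j, Q) = -(((6*j - 5*Q) + 8)*Q + 2)/3 = -(((-5*Q + 6*j) + 8)*Q + 2)/3 = -((8 - 5*Q + 6*j)*Q + 2)/3 = -(Q*(8 - 5*Q + 6*j) + 2)/3 = -(2 + Q*(8 - 5*Q + 6*j))/3 = -⅔ - Q*(8 - 5*Q + 6*j)/3)
W(11, -1 - 2)*(60 + 42) = (-⅔ - 8*(-1 - 2)/3 + 5*(-1 - 2)²/3 - 2*(-1 - 2)*11)*(60 + 42) = (-⅔ - 8/3*(-3) + (5/3)*(-3)² - 2*(-3)*11)*102 = (-⅔ + 8 + (5/3)*9 + 66)*102 = (-⅔ + 8 + 15 + 66)*102 = (265/3)*102 = 9010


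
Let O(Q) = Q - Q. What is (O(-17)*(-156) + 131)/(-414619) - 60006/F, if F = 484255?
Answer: -24943065119/200781323845 ≈ -0.12423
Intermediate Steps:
O(Q) = 0
(O(-17)*(-156) + 131)/(-414619) - 60006/F = (0*(-156) + 131)/(-414619) - 60006/484255 = (0 + 131)*(-1/414619) - 60006*1/484255 = 131*(-1/414619) - 60006/484255 = -131/414619 - 60006/484255 = -24943065119/200781323845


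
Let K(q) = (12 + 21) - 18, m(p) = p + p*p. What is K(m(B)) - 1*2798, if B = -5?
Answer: -2783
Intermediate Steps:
m(p) = p + p²
K(q) = 15 (K(q) = 33 - 18 = 15)
K(m(B)) - 1*2798 = 15 - 1*2798 = 15 - 2798 = -2783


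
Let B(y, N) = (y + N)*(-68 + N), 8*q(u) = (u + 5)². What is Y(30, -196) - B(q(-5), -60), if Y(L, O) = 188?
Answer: -7492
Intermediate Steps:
q(u) = (5 + u)²/8 (q(u) = (u + 5)²/8 = (5 + u)²/8)
B(y, N) = (-68 + N)*(N + y) (B(y, N) = (N + y)*(-68 + N) = (-68 + N)*(N + y))
Y(30, -196) - B(q(-5), -60) = 188 - ((-60)² - 68*(-60) - 17*(5 - 5)²/2 - 15*(5 - 5)²/2) = 188 - (3600 + 4080 - 17*0²/2 - 15*0²/2) = 188 - (3600 + 4080 - 17*0/2 - 15*0/2) = 188 - (3600 + 4080 - 68*0 - 60*0) = 188 - (3600 + 4080 + 0 + 0) = 188 - 1*7680 = 188 - 7680 = -7492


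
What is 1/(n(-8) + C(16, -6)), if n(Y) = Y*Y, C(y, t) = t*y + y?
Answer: -1/16 ≈ -0.062500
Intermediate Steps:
C(y, t) = y + t*y
n(Y) = Y²
1/(n(-8) + C(16, -6)) = 1/((-8)² + 16*(1 - 6)) = 1/(64 + 16*(-5)) = 1/(64 - 80) = 1/(-16) = -1/16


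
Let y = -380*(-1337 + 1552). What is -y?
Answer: 81700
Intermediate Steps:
y = -81700 (y = -380*215 = -81700)
-y = -1*(-81700) = 81700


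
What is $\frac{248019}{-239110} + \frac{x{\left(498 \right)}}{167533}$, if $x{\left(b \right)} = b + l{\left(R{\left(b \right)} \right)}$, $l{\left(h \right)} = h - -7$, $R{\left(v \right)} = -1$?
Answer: $- \frac{41430855687}{40058815630} \approx -1.0343$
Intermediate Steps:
$l{\left(h \right)} = 7 + h$ ($l{\left(h \right)} = h + 7 = 7 + h$)
$x{\left(b \right)} = 6 + b$ ($x{\left(b \right)} = b + \left(7 - 1\right) = b + 6 = 6 + b$)
$\frac{248019}{-239110} + \frac{x{\left(498 \right)}}{167533} = \frac{248019}{-239110} + \frac{6 + 498}{167533} = 248019 \left(- \frac{1}{239110}\right) + 504 \cdot \frac{1}{167533} = - \frac{248019}{239110} + \frac{504}{167533} = - \frac{41430855687}{40058815630}$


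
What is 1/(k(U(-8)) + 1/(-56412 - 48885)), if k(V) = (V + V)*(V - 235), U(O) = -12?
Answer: 105297/624200615 ≈ 0.00016869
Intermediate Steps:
k(V) = 2*V*(-235 + V) (k(V) = (2*V)*(-235 + V) = 2*V*(-235 + V))
1/(k(U(-8)) + 1/(-56412 - 48885)) = 1/(2*(-12)*(-235 - 12) + 1/(-56412 - 48885)) = 1/(2*(-12)*(-247) + 1/(-105297)) = 1/(5928 - 1/105297) = 1/(624200615/105297) = 105297/624200615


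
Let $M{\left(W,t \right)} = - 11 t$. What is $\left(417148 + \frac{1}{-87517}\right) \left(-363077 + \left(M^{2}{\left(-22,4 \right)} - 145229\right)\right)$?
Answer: $- \frac{18486323796950550}{87517} \approx -2.1123 \cdot 10^{11}$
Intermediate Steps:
$\left(417148 + \frac{1}{-87517}\right) \left(-363077 + \left(M^{2}{\left(-22,4 \right)} - 145229\right)\right) = \left(417148 + \frac{1}{-87517}\right) \left(-363077 - \left(145229 - \left(\left(-11\right) 4\right)^{2}\right)\right) = \left(417148 - \frac{1}{87517}\right) \left(-363077 - \left(145229 - \left(-44\right)^{2}\right)\right) = \frac{36507541515 \left(-363077 + \left(1936 - 145229\right)\right)}{87517} = \frac{36507541515 \left(-363077 - 143293\right)}{87517} = \frac{36507541515}{87517} \left(-506370\right) = - \frac{18486323796950550}{87517}$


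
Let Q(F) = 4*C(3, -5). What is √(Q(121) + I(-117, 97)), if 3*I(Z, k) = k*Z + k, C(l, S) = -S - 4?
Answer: 2*I*√8430/3 ≈ 61.21*I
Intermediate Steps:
C(l, S) = -4 - S
I(Z, k) = k/3 + Z*k/3 (I(Z, k) = (k*Z + k)/3 = (Z*k + k)/3 = (k + Z*k)/3 = k/3 + Z*k/3)
Q(F) = 4 (Q(F) = 4*(-4 - 1*(-5)) = 4*(-4 + 5) = 4*1 = 4)
√(Q(121) + I(-117, 97)) = √(4 + (⅓)*97*(1 - 117)) = √(4 + (⅓)*97*(-116)) = √(4 - 11252/3) = √(-11240/3) = 2*I*√8430/3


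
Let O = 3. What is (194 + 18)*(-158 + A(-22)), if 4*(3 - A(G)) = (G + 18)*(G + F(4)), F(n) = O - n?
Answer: -37736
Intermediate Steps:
F(n) = 3 - n
A(G) = 3 - (-1 + G)*(18 + G)/4 (A(G) = 3 - (G + 18)*(G + (3 - 1*4))/4 = 3 - (18 + G)*(G + (3 - 4))/4 = 3 - (18 + G)*(G - 1)/4 = 3 - (18 + G)*(-1 + G)/4 = 3 - (-1 + G)*(18 + G)/4)
(194 + 18)*(-158 + A(-22)) = (194 + 18)*(-158 + (15/2 - 17/4*(-22) - ¼*(-22)²)) = 212*(-158 + (15/2 + 187/2 - ¼*484)) = 212*(-158 + (15/2 + 187/2 - 121)) = 212*(-158 - 20) = 212*(-178) = -37736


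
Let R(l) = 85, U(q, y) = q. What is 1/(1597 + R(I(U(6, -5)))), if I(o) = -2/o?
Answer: 1/1682 ≈ 0.00059453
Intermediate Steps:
1/(1597 + R(I(U(6, -5)))) = 1/(1597 + 85) = 1/1682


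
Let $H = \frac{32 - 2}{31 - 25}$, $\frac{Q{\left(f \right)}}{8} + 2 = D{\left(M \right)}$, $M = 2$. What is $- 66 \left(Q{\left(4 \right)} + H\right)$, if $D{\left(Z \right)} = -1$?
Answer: $1254$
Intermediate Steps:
$Q{\left(f \right)} = -24$ ($Q{\left(f \right)} = -16 + 8 \left(-1\right) = -16 - 8 = -24$)
$H = 5$ ($H = \frac{30}{6} = 30 \cdot \frac{1}{6} = 5$)
$- 66 \left(Q{\left(4 \right)} + H\right) = - 66 \left(-24 + 5\right) = \left(-66\right) \left(-19\right) = 1254$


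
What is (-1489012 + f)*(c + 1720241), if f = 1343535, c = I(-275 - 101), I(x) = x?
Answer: -250200800605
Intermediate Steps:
c = -376 (c = -275 - 101 = -376)
(-1489012 + f)*(c + 1720241) = (-1489012 + 1343535)*(-376 + 1720241) = -145477*1719865 = -250200800605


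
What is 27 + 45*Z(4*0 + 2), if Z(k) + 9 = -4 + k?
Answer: -468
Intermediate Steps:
Z(k) = -13 + k (Z(k) = -9 + (-4 + k) = -13 + k)
27 + 45*Z(4*0 + 2) = 27 + 45*(-13 + (4*0 + 2)) = 27 + 45*(-13 + (0 + 2)) = 27 + 45*(-13 + 2) = 27 + 45*(-11) = 27 - 495 = -468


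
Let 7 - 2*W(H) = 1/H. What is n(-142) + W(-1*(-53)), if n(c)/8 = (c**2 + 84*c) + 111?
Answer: 3539313/53 ≈ 66780.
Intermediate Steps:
W(H) = 7/2 - 1/(2*H)
n(c) = 888 + 8*c**2 + 672*c (n(c) = 8*((c**2 + 84*c) + 111) = 8*(111 + c**2 + 84*c) = 888 + 8*c**2 + 672*c)
n(-142) + W(-1*(-53)) = (888 + 8*(-142)**2 + 672*(-142)) + (-1 + 7*(-1*(-53)))/(2*((-1*(-53)))) = (888 + 8*20164 - 95424) + (1/2)*(-1 + 7*53)/53 = (888 + 161312 - 95424) + (1/2)*(1/53)*(-1 + 371) = 66776 + (1/2)*(1/53)*370 = 66776 + 185/53 = 3539313/53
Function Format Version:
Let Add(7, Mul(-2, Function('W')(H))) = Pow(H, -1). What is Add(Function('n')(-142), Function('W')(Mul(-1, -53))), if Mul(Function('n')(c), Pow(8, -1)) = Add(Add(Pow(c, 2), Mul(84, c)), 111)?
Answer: Rational(3539313, 53) ≈ 66780.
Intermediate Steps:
Function('W')(H) = Add(Rational(7, 2), Mul(Rational(-1, 2), Pow(H, -1)))
Function('n')(c) = Add(888, Mul(8, Pow(c, 2)), Mul(672, c)) (Function('n')(c) = Mul(8, Add(Add(Pow(c, 2), Mul(84, c)), 111)) = Mul(8, Add(111, Pow(c, 2), Mul(84, c))) = Add(888, Mul(8, Pow(c, 2)), Mul(672, c)))
Add(Function('n')(-142), Function('W')(Mul(-1, -53))) = Add(Add(888, Mul(8, Pow(-142, 2)), Mul(672, -142)), Mul(Rational(1, 2), Pow(Mul(-1, -53), -1), Add(-1, Mul(7, Mul(-1, -53))))) = Add(Add(888, Mul(8, 20164), -95424), Mul(Rational(1, 2), Pow(53, -1), Add(-1, Mul(7, 53)))) = Add(Add(888, 161312, -95424), Mul(Rational(1, 2), Rational(1, 53), Add(-1, 371))) = Add(66776, Mul(Rational(1, 2), Rational(1, 53), 370)) = Add(66776, Rational(185, 53)) = Rational(3539313, 53)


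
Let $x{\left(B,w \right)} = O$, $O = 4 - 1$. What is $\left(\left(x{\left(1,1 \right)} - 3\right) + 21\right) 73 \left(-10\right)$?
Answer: $-15330$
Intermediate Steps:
$O = 3$
$x{\left(B,w \right)} = 3$
$\left(\left(x{\left(1,1 \right)} - 3\right) + 21\right) 73 \left(-10\right) = \left(\left(3 - 3\right) + 21\right) 73 \left(-10\right) = \left(0 + 21\right) 73 \left(-10\right) = 21 \cdot 73 \left(-10\right) = 1533 \left(-10\right) = -15330$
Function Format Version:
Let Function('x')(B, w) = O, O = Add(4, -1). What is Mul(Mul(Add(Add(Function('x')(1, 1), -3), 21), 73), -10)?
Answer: -15330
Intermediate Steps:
O = 3
Function('x')(B, w) = 3
Mul(Mul(Add(Add(Function('x')(1, 1), -3), 21), 73), -10) = Mul(Mul(Add(Add(3, -3), 21), 73), -10) = Mul(Mul(Add(0, 21), 73), -10) = Mul(Mul(21, 73), -10) = Mul(1533, -10) = -15330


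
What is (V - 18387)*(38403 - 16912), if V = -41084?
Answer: -1278091261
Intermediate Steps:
(V - 18387)*(38403 - 16912) = (-41084 - 18387)*(38403 - 16912) = -59471*21491 = -1278091261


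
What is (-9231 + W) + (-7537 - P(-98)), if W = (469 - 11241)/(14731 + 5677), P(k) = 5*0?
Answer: -85553029/5102 ≈ -16769.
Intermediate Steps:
P(k) = 0
W = -2693/5102 (W = -10772/20408 = -10772*1/20408 = -2693/5102 ≈ -0.52783)
(-9231 + W) + (-7537 - P(-98)) = (-9231 - 2693/5102) + (-7537 - 1*0) = -47099255/5102 + (-7537 + 0) = -47099255/5102 - 7537 = -85553029/5102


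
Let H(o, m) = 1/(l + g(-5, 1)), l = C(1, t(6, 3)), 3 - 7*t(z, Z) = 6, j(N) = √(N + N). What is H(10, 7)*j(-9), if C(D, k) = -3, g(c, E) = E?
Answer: -3*I*√2/2 ≈ -2.1213*I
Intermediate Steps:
j(N) = √2*√N (j(N) = √(2*N) = √2*√N)
t(z, Z) = -3/7 (t(z, Z) = 3/7 - ⅐*6 = 3/7 - 6/7 = -3/7)
l = -3
H(o, m) = -½ (H(o, m) = 1/(-3 + 1) = 1/(-2) = -½)
H(10, 7)*j(-9) = -√2*√(-9)/2 = -√2*3*I/2 = -3*I*√2/2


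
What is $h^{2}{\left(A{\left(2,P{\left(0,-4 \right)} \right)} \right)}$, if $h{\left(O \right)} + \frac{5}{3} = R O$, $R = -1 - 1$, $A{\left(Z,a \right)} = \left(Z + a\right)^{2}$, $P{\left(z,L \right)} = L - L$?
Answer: $\frac{841}{9} \approx 93.444$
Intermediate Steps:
$P{\left(z,L \right)} = 0$
$R = -2$ ($R = -1 - 1 = -2$)
$h{\left(O \right)} = - \frac{5}{3} - 2 O$
$h^{2}{\left(A{\left(2,P{\left(0,-4 \right)} \right)} \right)} = \left(- \frac{5}{3} - 2 \left(2 + 0\right)^{2}\right)^{2} = \left(- \frac{5}{3} - 2 \cdot 2^{2}\right)^{2} = \left(- \frac{5}{3} - 8\right)^{2} = \left(- \frac{29}{3}\right)^{2} = \frac{841}{9}$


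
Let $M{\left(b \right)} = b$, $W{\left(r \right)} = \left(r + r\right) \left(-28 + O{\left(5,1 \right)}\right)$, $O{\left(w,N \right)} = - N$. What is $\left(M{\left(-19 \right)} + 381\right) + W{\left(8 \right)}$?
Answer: $-102$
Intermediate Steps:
$W{\left(r \right)} = - 58 r$ ($W{\left(r \right)} = \left(r + r\right) \left(-28 - 1\right) = 2 r \left(-28 - 1\right) = 2 r \left(-29\right) = - 58 r$)
$\left(M{\left(-19 \right)} + 381\right) + W{\left(8 \right)} = \left(-19 + 381\right) - 464 = 362 - 464 = -102$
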